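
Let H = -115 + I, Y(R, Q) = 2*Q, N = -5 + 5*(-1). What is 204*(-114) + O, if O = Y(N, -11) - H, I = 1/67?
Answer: -1551922/67 ≈ -23163.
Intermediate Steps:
N = -10 (N = -5 - 5 = -10)
I = 1/67 ≈ 0.014925
H = -7704/67 (H = -115 + 1/67 = -7704/67 ≈ -114.99)
O = 6230/67 (O = 2*(-11) - 1*(-7704/67) = -22 + 7704/67 = 6230/67 ≈ 92.985)
204*(-114) + O = 204*(-114) + 6230/67 = -23256 + 6230/67 = -1551922/67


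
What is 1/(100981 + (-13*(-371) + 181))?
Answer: 1/105985 ≈ 9.4353e-6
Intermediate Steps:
1/(100981 + (-13*(-371) + 181)) = 1/(100981 + (4823 + 181)) = 1/(100981 + 5004) = 1/105985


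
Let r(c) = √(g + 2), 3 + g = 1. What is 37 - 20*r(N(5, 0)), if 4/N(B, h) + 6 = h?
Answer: 37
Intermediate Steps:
g = -2 (g = -3 + 1 = -2)
N(B, h) = 4/(-6 + h)
r(c) = 0 (r(c) = √(-2 + 2) = √0 = 0)
37 - 20*r(N(5, 0)) = 37 - 20*0 = 37 + 0 = 37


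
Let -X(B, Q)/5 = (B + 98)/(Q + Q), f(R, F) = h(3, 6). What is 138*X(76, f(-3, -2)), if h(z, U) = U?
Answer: -10005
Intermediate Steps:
f(R, F) = 6
X(B, Q) = -5*(98 + B)/(2*Q) (X(B, Q) = -5*(B + 98)/(Q + Q) = -5*(98 + B)/(2*Q))
138*X(76, f(-3, -2)) = 138*((5/2)*(-98 - 1*76)/6) = 138*((5/2)*(⅙)*(-98 - 76)) = 138*((5/2)*(⅙)*(-174)) = 138*(-145/2) = -10005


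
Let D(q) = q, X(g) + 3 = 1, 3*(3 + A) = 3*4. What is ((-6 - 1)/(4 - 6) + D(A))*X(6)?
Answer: -9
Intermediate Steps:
A = 1 (A = -3 + (3*4)/3 = -3 + (⅓)*12 = -3 + 4 = 1)
X(g) = -2 (X(g) = -3 + 1 = -2)
((-6 - 1)/(4 - 6) + D(A))*X(6) = ((-6 - 1)/(4 - 6) + 1)*(-2) = (-7/(-2) + 1)*(-2) = (-7*(-½) + 1)*(-2) = (7/2 + 1)*(-2) = (9/2)*(-2) = -9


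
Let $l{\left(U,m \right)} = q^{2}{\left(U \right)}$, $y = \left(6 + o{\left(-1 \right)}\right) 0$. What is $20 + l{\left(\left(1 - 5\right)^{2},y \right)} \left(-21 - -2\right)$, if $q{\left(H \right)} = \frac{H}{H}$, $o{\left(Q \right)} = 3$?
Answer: $1$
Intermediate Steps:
$q{\left(H \right)} = 1$
$y = 0$ ($y = \left(6 + 3\right) 0 = 9 \cdot 0 = 0$)
$l{\left(U,m \right)} = 1$ ($l{\left(U,m \right)} = 1^{2} = 1$)
$20 + l{\left(\left(1 - 5\right)^{2},y \right)} \left(-21 - -2\right) = 20 + 1 \left(-21 - -2\right) = 20 + 1 \left(-21 + 2\right) = 20 + 1 \left(-19\right) = 20 - 19 = 1$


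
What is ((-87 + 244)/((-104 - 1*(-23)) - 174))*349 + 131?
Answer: -21388/255 ≈ -83.875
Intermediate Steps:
((-87 + 244)/((-104 - 1*(-23)) - 174))*349 + 131 = (157/((-104 + 23) - 174))*349 + 131 = (157/(-81 - 174))*349 + 131 = (157/(-255))*349 + 131 = (157*(-1/255))*349 + 131 = -157/255*349 + 131 = -54793/255 + 131 = -21388/255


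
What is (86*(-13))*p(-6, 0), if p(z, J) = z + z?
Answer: 13416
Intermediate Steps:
p(z, J) = 2*z
(86*(-13))*p(-6, 0) = (86*(-13))*(2*(-6)) = -1118*(-12) = 13416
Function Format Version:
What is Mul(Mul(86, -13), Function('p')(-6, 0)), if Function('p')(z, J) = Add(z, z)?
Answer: 13416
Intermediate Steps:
Function('p')(z, J) = Mul(2, z)
Mul(Mul(86, -13), Function('p')(-6, 0)) = Mul(Mul(86, -13), Mul(2, -6)) = Mul(-1118, -12) = 13416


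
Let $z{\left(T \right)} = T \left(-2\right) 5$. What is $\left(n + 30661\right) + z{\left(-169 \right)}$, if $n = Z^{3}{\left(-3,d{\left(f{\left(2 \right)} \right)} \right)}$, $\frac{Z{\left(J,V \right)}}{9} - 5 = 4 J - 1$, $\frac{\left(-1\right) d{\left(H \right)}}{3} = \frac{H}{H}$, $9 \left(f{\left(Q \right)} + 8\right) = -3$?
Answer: $-340897$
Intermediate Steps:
$f{\left(Q \right)} = - \frac{25}{3}$ ($f{\left(Q \right)} = -8 + \frac{1}{9} \left(-3\right) = -8 - \frac{1}{3} = - \frac{25}{3}$)
$d{\left(H \right)} = -3$ ($d{\left(H \right)} = - 3 \frac{H}{H} = \left(-3\right) 1 = -3$)
$Z{\left(J,V \right)} = 36 + 36 J$ ($Z{\left(J,V \right)} = 45 + 9 \left(4 J - 1\right) = 45 + 9 \left(-1 + 4 J\right) = 45 + \left(-9 + 36 J\right) = 36 + 36 J$)
$z{\left(T \right)} = - 10 T$ ($z{\left(T \right)} = - 2 T 5 = - 10 T$)
$n = -373248$ ($n = \left(36 + 36 \left(-3\right)\right)^{3} = \left(36 - 108\right)^{3} = \left(-72\right)^{3} = -373248$)
$\left(n + 30661\right) + z{\left(-169 \right)} = \left(-373248 + 30661\right) - -1690 = -342587 + 1690 = -340897$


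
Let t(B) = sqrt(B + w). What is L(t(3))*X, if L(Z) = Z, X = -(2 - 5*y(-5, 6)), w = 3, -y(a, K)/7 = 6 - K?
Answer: -2*sqrt(6) ≈ -4.8990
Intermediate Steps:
y(a, K) = -42 + 7*K (y(a, K) = -7*(6 - K) = -42 + 7*K)
X = -2 (X = -(2 - 5*(-42 + 7*6)) = -(2 - 5*(-42 + 42)) = -(2 - 5*0) = -(2 + 0) = -1*2 = -2)
t(B) = sqrt(3 + B) (t(B) = sqrt(B + 3) = sqrt(3 + B))
L(t(3))*X = sqrt(3 + 3)*(-2) = sqrt(6)*(-2) = -2*sqrt(6)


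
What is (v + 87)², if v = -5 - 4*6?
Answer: 3364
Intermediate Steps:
v = -29 (v = -5 - 24 = -29)
(v + 87)² = (-29 + 87)² = 58² = 3364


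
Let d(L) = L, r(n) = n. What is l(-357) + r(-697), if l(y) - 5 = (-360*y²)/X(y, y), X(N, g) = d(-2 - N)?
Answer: -9225460/71 ≈ -1.2994e+5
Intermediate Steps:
X(N, g) = -2 - N
l(y) = 5 - 360*y²/(-2 - y) (l(y) = 5 + (-360*y²)/(-2 - y) = 5 - 360*y²/(-2 - y))
l(-357) + r(-697) = 5*(2 - 357 + 72*(-357)²)/(2 - 357) - 697 = 5*(2 - 357 + 72*127449)/(-355) - 697 = 5*(-1/355)*(2 - 357 + 9176328) - 697 = 5*(-1/355)*9175973 - 697 = -9175973/71 - 697 = -9225460/71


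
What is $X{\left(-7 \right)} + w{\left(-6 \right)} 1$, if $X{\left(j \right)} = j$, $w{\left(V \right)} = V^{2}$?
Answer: $29$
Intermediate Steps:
$X{\left(-7 \right)} + w{\left(-6 \right)} 1 = -7 + \left(-6\right)^{2} \cdot 1 = -7 + 36 \cdot 1 = -7 + 36 = 29$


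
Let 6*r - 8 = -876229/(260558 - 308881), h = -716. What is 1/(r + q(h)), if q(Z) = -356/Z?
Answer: 51898902/251848009 ≈ 0.20607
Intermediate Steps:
r = 1262813/289938 (r = 4/3 + (-876229/(260558 - 308881))/6 = 4/3 + (-876229/(-48323))/6 = 4/3 + (-876229*(-1/48323))/6 = 4/3 + (1/6)*(876229/48323) = 4/3 + 876229/289938 = 1262813/289938 ≈ 4.3555)
1/(r + q(h)) = 1/(1262813/289938 - 356/(-716)) = 1/(1262813/289938 - 356*(-1/716)) = 1/(1262813/289938 + 89/179) = 1/(251848009/51898902) = 51898902/251848009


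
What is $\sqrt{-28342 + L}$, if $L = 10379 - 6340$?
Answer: $i \sqrt{24303} \approx 155.89 i$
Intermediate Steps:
$L = 4039$
$\sqrt{-28342 + L} = \sqrt{-28342 + 4039} = \sqrt{-24303} = i \sqrt{24303}$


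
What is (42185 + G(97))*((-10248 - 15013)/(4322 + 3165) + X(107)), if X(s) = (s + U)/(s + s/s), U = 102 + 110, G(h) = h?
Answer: -266090805/14974 ≈ -17770.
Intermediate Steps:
U = 212
X(s) = (212 + s)/(1 + s) (X(s) = (s + 212)/(s + s/s) = (212 + s)/(s + 1) = (212 + s)/(1 + s))
(42185 + G(97))*((-10248 - 15013)/(4322 + 3165) + X(107)) = (42185 + 97)*((-10248 - 15013)/(4322 + 3165) + (212 + 107)/(1 + 107)) = 42282*(-25261/7487 + 319/108) = 42282*(-339835/808596) = -266090805/14974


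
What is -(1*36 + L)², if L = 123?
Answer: -25281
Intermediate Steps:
-(1*36 + L)² = -(1*36 + 123)² = -(36 + 123)² = -1*159² = -1*25281 = -25281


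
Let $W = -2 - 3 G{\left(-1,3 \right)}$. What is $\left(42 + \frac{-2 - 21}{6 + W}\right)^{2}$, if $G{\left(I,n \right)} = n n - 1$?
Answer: $\frac{744769}{400} \approx 1861.9$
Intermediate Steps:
$G{\left(I,n \right)} = -1 + n^{2}$ ($G{\left(I,n \right)} = n^{2} - 1 = -1 + n^{2}$)
$W = -26$ ($W = -2 - 3 \left(-1 + 3^{2}\right) = -2 - 3 \left(-1 + 9\right) = -2 - 24 = -26$)
$\left(42 + \frac{-2 - 21}{6 + W}\right)^{2} = \left(42 + \frac{-2 - 21}{6 - 26}\right)^{2} = \left(42 + \frac{-2 - 21}{-20}\right)^{2} = \left(42 + \left(-2 - 21\right) \left(- \frac{1}{20}\right)\right)^{2} = \left(42 - - \frac{23}{20}\right)^{2} = \left(42 + \frac{23}{20}\right)^{2} = \left(\frac{863}{20}\right)^{2} = \frac{744769}{400}$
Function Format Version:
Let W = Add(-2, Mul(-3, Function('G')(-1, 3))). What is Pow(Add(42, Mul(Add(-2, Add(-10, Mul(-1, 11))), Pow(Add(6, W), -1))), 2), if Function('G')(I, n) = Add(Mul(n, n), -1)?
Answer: Rational(744769, 400) ≈ 1861.9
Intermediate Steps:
Function('G')(I, n) = Add(-1, Pow(n, 2)) (Function('G')(I, n) = Add(Pow(n, 2), -1) = Add(-1, Pow(n, 2)))
W = -26 (W = Add(-2, Mul(-3, Add(-1, Pow(3, 2)))) = Add(-2, Mul(-3, Add(-1, 9))) = Add(-2, Mul(-3, 8)) = Add(-2, -24) = -26)
Pow(Add(42, Mul(Add(-2, Add(-10, Mul(-1, 11))), Pow(Add(6, W), -1))), 2) = Pow(Add(42, Mul(Add(-2, Add(-10, Mul(-1, 11))), Pow(Add(6, -26), -1))), 2) = Pow(Add(42, Mul(Add(-2, Add(-10, -11)), Pow(-20, -1))), 2) = Pow(Add(42, Mul(Add(-2, -21), Rational(-1, 20))), 2) = Pow(Add(42, Mul(-23, Rational(-1, 20))), 2) = Pow(Add(42, Rational(23, 20)), 2) = Pow(Rational(863, 20), 2) = Rational(744769, 400)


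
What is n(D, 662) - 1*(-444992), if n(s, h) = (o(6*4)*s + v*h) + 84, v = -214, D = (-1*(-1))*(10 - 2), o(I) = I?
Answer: 303600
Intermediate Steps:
D = 8 (D = 1*8 = 8)
n(s, h) = 84 - 214*h + 24*s (n(s, h) = ((6*4)*s - 214*h) + 84 = (24*s - 214*h) + 84 = (-214*h + 24*s) + 84 = 84 - 214*h + 24*s)
n(D, 662) - 1*(-444992) = (84 - 214*662 + 24*8) - 1*(-444992) = (84 - 141668 + 192) + 444992 = -141392 + 444992 = 303600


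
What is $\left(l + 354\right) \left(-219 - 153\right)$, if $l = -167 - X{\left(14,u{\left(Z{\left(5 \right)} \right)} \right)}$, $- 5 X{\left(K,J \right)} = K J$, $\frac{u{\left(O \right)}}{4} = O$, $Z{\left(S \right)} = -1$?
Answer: $- \frac{326988}{5} \approx -65398.0$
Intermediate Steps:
$u{\left(O \right)} = 4 O$
$X{\left(K,J \right)} = - \frac{J K}{5}$ ($X{\left(K,J \right)} = - \frac{K J}{5} = - \frac{J K}{5}$)
$l = - \frac{891}{5}$ ($l = -167 - \left(- \frac{1}{5}\right) 4 \left(-1\right) 14 = -167 - \left(- \frac{1}{5}\right) \left(-4\right) 14 = -167 - \frac{56}{5} = - \frac{891}{5} \approx -178.2$)
$\left(l + 354\right) \left(-219 - 153\right) = \left(- \frac{891}{5} + 354\right) \left(-219 - 153\right) = \frac{879}{5} \left(-372\right) = - \frac{326988}{5}$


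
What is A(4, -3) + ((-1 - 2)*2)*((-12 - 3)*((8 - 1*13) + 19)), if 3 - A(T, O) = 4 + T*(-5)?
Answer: 1279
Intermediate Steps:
A(T, O) = -1 + 5*T (A(T, O) = 3 - (4 + T*(-5)) = 3 - (4 - 5*T) = 3 + (-4 + 5*T) = -1 + 5*T)
A(4, -3) + ((-1 - 2)*2)*((-12 - 3)*((8 - 1*13) + 19)) = (-1 + 5*4) + ((-1 - 2)*2)*((-12 - 3)*((8 - 1*13) + 19)) = (-1 + 20) + (-3*2)*(-15*((8 - 13) + 19)) = 19 - (-90)*(-5 + 19) = 19 - (-90)*14 = 19 - 6*(-210) = 19 + 1260 = 1279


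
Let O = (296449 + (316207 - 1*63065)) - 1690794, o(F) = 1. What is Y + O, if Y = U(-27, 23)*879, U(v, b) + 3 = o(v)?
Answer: -1142961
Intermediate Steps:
U(v, b) = -2 (U(v, b) = -3 + 1 = -2)
Y = -1758 (Y = -2*879 = -1758)
O = -1141203 (O = (296449 + (316207 - 63065)) - 1690794 = (296449 + 253142) - 1690794 = 549591 - 1690794 = -1141203)
Y + O = -1758 - 1141203 = -1142961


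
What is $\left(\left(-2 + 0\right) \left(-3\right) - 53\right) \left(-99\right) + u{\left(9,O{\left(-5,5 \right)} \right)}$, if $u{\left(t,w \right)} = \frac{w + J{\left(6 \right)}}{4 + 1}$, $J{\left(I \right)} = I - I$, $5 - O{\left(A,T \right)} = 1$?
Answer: $\frac{23269}{5} \approx 4653.8$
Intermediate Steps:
$O{\left(A,T \right)} = 4$ ($O{\left(A,T \right)} = 5 - 1 = 4$)
$J{\left(I \right)} = 0$
$u{\left(t,w \right)} = \frac{w}{5}$ ($u{\left(t,w \right)} = \frac{w + 0}{4 + 1} = \frac{w}{5}$)
$\left(\left(-2 + 0\right) \left(-3\right) - 53\right) \left(-99\right) + u{\left(9,O{\left(-5,5 \right)} \right)} = \left(\left(-2 + 0\right) \left(-3\right) - 53\right) \left(-99\right) + \frac{1}{5} \cdot 4 = \left(\left(-2\right) \left(-3\right) - 53\right) \left(-99\right) + \frac{4}{5} = \left(6 - 53\right) \left(-99\right) + \frac{4}{5} = \left(-47\right) \left(-99\right) + \frac{4}{5} = 4653 + \frac{4}{5} = \frac{23269}{5}$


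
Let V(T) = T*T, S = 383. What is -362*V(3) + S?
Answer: -2875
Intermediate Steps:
V(T) = T²
-362*V(3) + S = -362*3² + 383 = -362*9 + 383 = -3258 + 383 = -2875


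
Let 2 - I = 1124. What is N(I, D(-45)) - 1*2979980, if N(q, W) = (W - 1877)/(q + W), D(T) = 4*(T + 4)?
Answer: -3832252239/1286 ≈ -2.9800e+6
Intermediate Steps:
I = -1122 (I = 2 - 1*1124 = 2 - 1124 = -1122)
D(T) = 16 + 4*T (D(T) = 4*(4 + T) = 16 + 4*T)
N(q, W) = (-1877 + W)/(W + q)
N(I, D(-45)) - 1*2979980 = (-1877 + (16 + 4*(-45)))/((16 + 4*(-45)) - 1122) - 1*2979980 = (-1877 + (16 - 180))/((16 - 180) - 1122) - 2979980 = (-1877 - 164)/(-164 - 1122) - 2979980 = -2041/(-1286) - 2979980 = -1/1286*(-2041) - 2979980 = 2041/1286 - 2979980 = -3832252239/1286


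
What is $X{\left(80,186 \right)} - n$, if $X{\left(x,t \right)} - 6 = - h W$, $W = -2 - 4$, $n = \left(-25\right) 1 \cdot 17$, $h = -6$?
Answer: $395$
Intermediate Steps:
$n = -425$ ($n = \left(-25\right) 17 = -425$)
$W = -6$ ($W = -2 - 4 = -6$)
$X{\left(x,t \right)} = -30$ ($X{\left(x,t \right)} = 6 + \left(-1\right) \left(-6\right) \left(-6\right) = 6 + 6 \left(-6\right) = 6 - 36 = -30$)
$X{\left(80,186 \right)} - n = -30 - -425 = -30 + 425 = 395$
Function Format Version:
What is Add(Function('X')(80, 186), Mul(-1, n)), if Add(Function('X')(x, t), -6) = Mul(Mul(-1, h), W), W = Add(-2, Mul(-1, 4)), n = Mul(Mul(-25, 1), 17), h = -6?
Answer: 395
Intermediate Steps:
n = -425 (n = Mul(-25, 17) = -425)
W = -6 (W = Add(-2, -4) = -6)
Function('X')(x, t) = -30 (Function('X')(x, t) = Add(6, Mul(Mul(-1, -6), -6)) = Add(6, Mul(6, -6)) = Add(6, -36) = -30)
Add(Function('X')(80, 186), Mul(-1, n)) = Add(-30, Mul(-1, -425)) = Add(-30, 425) = 395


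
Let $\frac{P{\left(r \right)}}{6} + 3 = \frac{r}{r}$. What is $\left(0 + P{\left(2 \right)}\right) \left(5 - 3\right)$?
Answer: $-24$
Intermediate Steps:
$P{\left(r \right)} = -12$ ($P{\left(r \right)} = -18 + 6 \frac{r}{r} = -18 + 6 \cdot 1 = -18 + 6 = -12$)
$\left(0 + P{\left(2 \right)}\right) \left(5 - 3\right) = \left(0 - 12\right) \left(5 - 3\right) = - 12 \left(5 - 3\right) = \left(-12\right) 2 = -24$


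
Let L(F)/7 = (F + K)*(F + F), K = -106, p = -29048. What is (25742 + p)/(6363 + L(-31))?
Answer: -3306/65821 ≈ -0.050227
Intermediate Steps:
L(F) = 14*F*(-106 + F) (L(F) = 7*((F - 106)*(F + F)) = 7*((-106 + F)*(2*F)) = 7*(2*F*(-106 + F)) = 14*F*(-106 + F))
(25742 + p)/(6363 + L(-31)) = (25742 - 29048)/(6363 + 14*(-31)*(-106 - 31)) = -3306/(6363 + 14*(-31)*(-137)) = -3306/(6363 + 59458) = -3306/65821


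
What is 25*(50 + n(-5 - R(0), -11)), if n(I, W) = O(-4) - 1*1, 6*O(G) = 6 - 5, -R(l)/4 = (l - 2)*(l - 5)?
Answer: 7375/6 ≈ 1229.2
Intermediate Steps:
R(l) = -4*(-5 + l)*(-2 + l) (R(l) = -4*(l - 2)*(l - 5) = -4*(-2 + l)*(-5 + l) = -4*(-5 + l)*(-2 + l))
O(G) = 1/6 (O(G) = (6 - 5)/6 = (1/6)*1 = 1/6)
n(I, W) = -5/6 (n(I, W) = 1/6 - 1*1 = 1/6 - 1 = -5/6)
25*(50 + n(-5 - R(0), -11)) = 25*(50 - 5/6) = 25*(295/6) = 7375/6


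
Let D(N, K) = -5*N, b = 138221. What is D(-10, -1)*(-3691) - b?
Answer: -322771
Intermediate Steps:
D(-10, -1)*(-3691) - b = -5*(-10)*(-3691) - 1*138221 = 50*(-3691) - 138221 = -184550 - 138221 = -322771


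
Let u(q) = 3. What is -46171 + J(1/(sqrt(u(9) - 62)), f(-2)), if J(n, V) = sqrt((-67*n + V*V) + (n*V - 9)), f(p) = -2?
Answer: -46171 + sqrt(-17405 + 4071*I*sqrt(59))/59 ≈ -46169.0 + 2.7641*I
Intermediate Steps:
J(n, V) = sqrt(-9 + V**2 - 67*n + V*n) (J(n, V) = sqrt((-67*n + V**2) + (V*n - 9)) = sqrt((V**2 - 67*n) + (-9 + V*n)) = sqrt(-9 + V**2 - 67*n + V*n))
-46171 + J(1/(sqrt(u(9) - 62)), f(-2)) = -46171 + sqrt(-9 + (-2)**2 - 67/sqrt(3 - 62) - 2/sqrt(3 - 62)) = -46171 + sqrt(-9 + 4 - 67*(-I*sqrt(59)/59) - 2*(-I*sqrt(59)/59)) = -46171 + sqrt(-9 + 4 - (-67)*I*sqrt(59)/59 - (-2)*I*sqrt(59)/59) = -46171 + sqrt(-9 + 4 + 67*I*sqrt(59)/59 + 2*I*sqrt(59)/59) = -46171 + sqrt(-5 + 69*I*sqrt(59)/59)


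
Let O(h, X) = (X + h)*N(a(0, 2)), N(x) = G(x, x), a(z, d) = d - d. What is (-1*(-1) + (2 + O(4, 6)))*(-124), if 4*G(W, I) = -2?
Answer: 248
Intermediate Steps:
G(W, I) = -1/2 (G(W, I) = (1/4)*(-2) = -1/2)
a(z, d) = 0
N(x) = -1/2
O(h, X) = -X/2 - h/2 (O(h, X) = (X + h)*(-1/2) = -X/2 - h/2)
(-1*(-1) + (2 + O(4, 6)))*(-124) = (-1*(-1) + (2 + (-1/2*6 - 1/2*4)))*(-124) = (1 + (2 + (-3 - 2)))*(-124) = (1 + (2 - 5))*(-124) = (1 - 3)*(-124) = -2*(-124) = 248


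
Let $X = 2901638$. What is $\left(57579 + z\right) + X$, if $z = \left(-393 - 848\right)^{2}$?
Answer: $4499298$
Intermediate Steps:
$z = 1540081$ ($z = \left(-1241\right)^{2} = 1540081$)
$\left(57579 + z\right) + X = \left(57579 + 1540081\right) + 2901638 = 1597660 + 2901638 = 4499298$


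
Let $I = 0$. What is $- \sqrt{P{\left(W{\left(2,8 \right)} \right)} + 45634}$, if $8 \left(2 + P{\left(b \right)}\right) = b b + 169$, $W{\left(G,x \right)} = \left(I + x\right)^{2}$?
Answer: $- \frac{\sqrt{738642}}{4} \approx -214.86$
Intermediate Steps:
$W{\left(G,x \right)} = x^{2}$ ($W{\left(G,x \right)} = \left(0 + x\right)^{2} = x^{2}$)
$P{\left(b \right)} = \frac{153}{8} + \frac{b^{2}}{8}$ ($P{\left(b \right)} = -2 + \frac{b b + 169}{8} = -2 + \frac{b^{2} + 169}{8} = -2 + \frac{169 + b^{2}}{8} = -2 + \left(\frac{169}{8} + \frac{b^{2}}{8}\right) = \frac{153}{8} + \frac{b^{2}}{8}$)
$- \sqrt{P{\left(W{\left(2,8 \right)} \right)} + 45634} = - \sqrt{\left(\frac{153}{8} + \frac{\left(8^{2}\right)^{2}}{8}\right) + 45634} = - \sqrt{\left(\frac{153}{8} + \frac{64^{2}}{8}\right) + 45634} = - \sqrt{\left(\frac{153}{8} + \frac{1}{8} \cdot 4096\right) + 45634} = - \sqrt{\left(\frac{153}{8} + 512\right) + 45634} = - \sqrt{\frac{4249}{8} + 45634} = - \sqrt{\frac{369321}{8}} = - \frac{\sqrt{738642}}{4}$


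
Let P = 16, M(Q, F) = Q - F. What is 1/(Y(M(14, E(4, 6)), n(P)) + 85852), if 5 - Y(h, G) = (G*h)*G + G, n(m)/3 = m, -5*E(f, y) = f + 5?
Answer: 5/247029 ≈ 2.0241e-5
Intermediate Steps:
E(f, y) = -1 - f/5 (E(f, y) = -(f + 5)/5 = -(5 + f)/5 = -1 - f/5)
n(m) = 3*m
Y(h, G) = 5 - G - h*G**2 (Y(h, G) = 5 - ((G*h)*G + G) = 5 - (h*G**2 + G) = 5 - (G + h*G**2) = 5 + (-G - h*G**2) = 5 - G - h*G**2)
1/(Y(M(14, E(4, 6)), n(P)) + 85852) = 1/((5 - 3*16 - (14 - (-1 - 1/5*4))*(3*16)**2) + 85852) = 1/((5 - 1*48 - 1*(14 - (-1 - 4/5))*48**2) + 85852) = 1/((5 - 48 - 1*(14 - 1*(-9/5))*2304) + 85852) = 1/((5 - 48 - 1*(14 + 9/5)*2304) + 85852) = 1/((5 - 48 - 1*79/5*2304) + 85852) = 1/((5 - 48 - 182016/5) + 85852) = 1/(-182231/5 + 85852) = 1/(247029/5) = 5/247029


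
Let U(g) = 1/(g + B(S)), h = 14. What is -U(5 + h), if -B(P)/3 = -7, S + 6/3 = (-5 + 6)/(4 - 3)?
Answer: -1/40 ≈ -0.025000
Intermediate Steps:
S = -1 (S = -2 + (-5 + 6)/(4 - 3) = -2 + 1/1 = -2 + 1*1 = -2 + 1 = -1)
B(P) = 21 (B(P) = -3*(-7) = 21)
U(g) = 1/(21 + g) (U(g) = 1/(g + 21) = 1/(21 + g))
-U(5 + h) = -1/(21 + (5 + 14)) = -1/(21 + 19) = -1/40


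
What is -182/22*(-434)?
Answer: 39494/11 ≈ 3590.4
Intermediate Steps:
-182/22*(-434) = -182*1/22*(-434) = -91/11*(-434) = 39494/11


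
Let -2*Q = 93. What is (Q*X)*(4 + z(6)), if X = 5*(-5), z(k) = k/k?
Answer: 11625/2 ≈ 5812.5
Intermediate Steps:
Q = -93/2 (Q = -½*93 = -93/2 ≈ -46.500)
z(k) = 1
X = -25
(Q*X)*(4 + z(6)) = (-93/2*(-25))*(4 + 1) = (2325/2)*5 = 11625/2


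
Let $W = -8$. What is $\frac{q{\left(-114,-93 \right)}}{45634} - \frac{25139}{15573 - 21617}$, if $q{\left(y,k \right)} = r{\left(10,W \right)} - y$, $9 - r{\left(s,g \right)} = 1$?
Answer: $\frac{573965247}{137905948} \approx 4.162$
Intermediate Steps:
$r{\left(s,g \right)} = 8$ ($r{\left(s,g \right)} = 9 - 1 = 8$)
$q{\left(y,k \right)} = 8 - y$
$\frac{q{\left(-114,-93 \right)}}{45634} - \frac{25139}{15573 - 21617} = \frac{8 - -114}{45634} - \frac{25139}{15573 - 21617} = \left(8 + 114\right) \frac{1}{45634} - \frac{25139}{15573 - 21617} = 122 \cdot \frac{1}{45634} - \frac{25139}{-6044} = \frac{61}{22817} - - \frac{25139}{6044} = \frac{61}{22817} + \frac{25139}{6044} = \frac{573965247}{137905948}$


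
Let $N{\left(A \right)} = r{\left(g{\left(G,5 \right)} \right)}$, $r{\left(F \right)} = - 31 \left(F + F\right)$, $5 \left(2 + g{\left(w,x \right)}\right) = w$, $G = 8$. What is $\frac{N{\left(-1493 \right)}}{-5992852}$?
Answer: $- \frac{31}{7491065} \approx -4.1383 \cdot 10^{-6}$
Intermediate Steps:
$g{\left(w,x \right)} = -2 + \frac{w}{5}$
$r{\left(F \right)} = - 62 F$ ($r{\left(F \right)} = - 31 \cdot 2 F = - 62 F$)
$N{\left(A \right)} = \frac{124}{5}$ ($N{\left(A \right)} = - 62 \left(-2 + \frac{1}{5} \cdot 8\right) = - 62 \left(-2 + \frac{8}{5}\right) = \left(-62\right) \left(- \frac{2}{5}\right) = \frac{124}{5}$)
$\frac{N{\left(-1493 \right)}}{-5992852} = \frac{124}{5 \left(-5992852\right)} = \frac{124}{5} \left(- \frac{1}{5992852}\right) = - \frac{31}{7491065}$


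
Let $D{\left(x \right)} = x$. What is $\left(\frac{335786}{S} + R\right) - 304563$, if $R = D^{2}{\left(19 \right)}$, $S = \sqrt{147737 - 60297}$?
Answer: $-304202 + \frac{167893 \sqrt{5465}}{10930} \approx -3.0307 \cdot 10^{5}$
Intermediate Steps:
$S = 4 \sqrt{5465}$ ($S = \sqrt{87440} = 4 \sqrt{5465} \approx 295.7$)
$R = 361$ ($R = 19^{2} = 361$)
$\left(\frac{335786}{S} + R\right) - 304563 = \left(\frac{335786}{4 \sqrt{5465}} + 361\right) - 304563 = \left(335786 \frac{\sqrt{5465}}{21860} + 361\right) - 304563 = \left(\frac{167893 \sqrt{5465}}{10930} + 361\right) - 304563 = \left(361 + \frac{167893 \sqrt{5465}}{10930}\right) - 304563 = -304202 + \frac{167893 \sqrt{5465}}{10930}$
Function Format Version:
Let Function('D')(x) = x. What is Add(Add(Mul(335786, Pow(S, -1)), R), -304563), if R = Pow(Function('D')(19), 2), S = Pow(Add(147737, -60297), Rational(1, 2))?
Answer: Add(-304202, Mul(Rational(167893, 10930), Pow(5465, Rational(1, 2)))) ≈ -3.0307e+5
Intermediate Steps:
S = Mul(4, Pow(5465, Rational(1, 2))) (S = Pow(87440, Rational(1, 2)) = Mul(4, Pow(5465, Rational(1, 2))) ≈ 295.70)
R = 361 (R = Pow(19, 2) = 361)
Add(Add(Mul(335786, Pow(S, -1)), R), -304563) = Add(Add(Mul(335786, Pow(Mul(4, Pow(5465, Rational(1, 2))), -1)), 361), -304563) = Add(Add(Mul(335786, Mul(Rational(1, 21860), Pow(5465, Rational(1, 2)))), 361), -304563) = Add(Add(Mul(Rational(167893, 10930), Pow(5465, Rational(1, 2))), 361), -304563) = Add(Add(361, Mul(Rational(167893, 10930), Pow(5465, Rational(1, 2)))), -304563) = Add(-304202, Mul(Rational(167893, 10930), Pow(5465, Rational(1, 2))))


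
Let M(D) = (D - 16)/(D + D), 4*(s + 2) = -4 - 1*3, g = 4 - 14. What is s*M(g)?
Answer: -39/8 ≈ -4.8750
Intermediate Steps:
g = -10
s = -15/4 (s = -2 + (-4 - 1*3)/4 = -2 + (-4 - 3)/4 = -2 + (¼)*(-7) = -2 - 7/4 = -15/4 ≈ -3.7500)
M(D) = (-16 + D)/(2*D) (M(D) = (-16 + D)/((2*D)) = (-16 + D)*(1/(2*D)) = (-16 + D)/(2*D))
s*M(g) = -15*(-16 - 10)/(8*(-10)) = -15*(-1)*(-26)/(8*10) = -15/4*13/10 = -39/8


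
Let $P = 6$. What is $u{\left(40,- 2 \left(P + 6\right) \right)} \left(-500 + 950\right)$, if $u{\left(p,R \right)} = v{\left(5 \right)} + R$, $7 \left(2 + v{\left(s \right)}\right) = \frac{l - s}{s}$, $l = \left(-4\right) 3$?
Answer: $- \frac{83430}{7} \approx -11919.0$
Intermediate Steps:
$l = -12$
$v{\left(s \right)} = -2 + \frac{-12 - s}{7 s}$ ($v{\left(s \right)} = -2 + \frac{\left(-12 - s\right) \frac{1}{s}}{7} = -2 + \frac{\frac{1}{s} \left(-12 - s\right)}{7} = -2 + \frac{-12 - s}{7 s}$)
$u{\left(p,R \right)} = - \frac{87}{35} + R$ ($u{\left(p,R \right)} = \frac{3 \left(-4 - 25\right)}{7 \cdot 5} + R = \frac{3}{7} \cdot \frac{1}{5} \left(-4 - 25\right) + R = \frac{3}{7} \cdot \frac{1}{5} \left(-29\right) + R = - \frac{87}{35} + R$)
$u{\left(40,- 2 \left(P + 6\right) \right)} \left(-500 + 950\right) = \left(- \frac{87}{35} - 2 \left(6 + 6\right)\right) \left(-500 + 950\right) = \left(- \frac{87}{35} - 24\right) 450 = \left(- \frac{927}{35}\right) 450 = - \frac{83430}{7}$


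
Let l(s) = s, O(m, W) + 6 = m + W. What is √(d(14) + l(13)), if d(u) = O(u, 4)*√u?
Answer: √(13 + 12*√14) ≈ 7.6092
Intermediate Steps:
O(m, W) = -6 + W + m (O(m, W) = -6 + (m + W) = -6 + (W + m) = -6 + W + m)
d(u) = √u*(-2 + u) (d(u) = (-6 + 4 + u)*√u = (-2 + u)*√u = √u*(-2 + u))
√(d(14) + l(13)) = √(√14*(-2 + 14) + 13) = √(√14*12 + 13) = √(12*√14 + 13) = √(13 + 12*√14)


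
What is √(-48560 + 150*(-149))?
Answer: I*√70910 ≈ 266.29*I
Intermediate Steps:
√(-48560 + 150*(-149)) = √(-48560 - 22350) = √(-70910) = I*√70910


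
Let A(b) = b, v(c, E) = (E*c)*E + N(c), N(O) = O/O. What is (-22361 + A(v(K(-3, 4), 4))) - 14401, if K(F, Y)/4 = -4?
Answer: -37017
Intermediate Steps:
K(F, Y) = -16 (K(F, Y) = 4*(-4) = -16)
N(O) = 1
v(c, E) = 1 + c*E² (v(c, E) = (E*c)*E + 1 = c*E² + 1 = 1 + c*E²)
(-22361 + A(v(K(-3, 4), 4))) - 14401 = (-22361 + (1 - 16*4²)) - 14401 = (-22361 + (1 - 16*16)) - 14401 = (-22361 + (1 - 256)) - 14401 = (-22361 - 255) - 14401 = -22616 - 14401 = -37017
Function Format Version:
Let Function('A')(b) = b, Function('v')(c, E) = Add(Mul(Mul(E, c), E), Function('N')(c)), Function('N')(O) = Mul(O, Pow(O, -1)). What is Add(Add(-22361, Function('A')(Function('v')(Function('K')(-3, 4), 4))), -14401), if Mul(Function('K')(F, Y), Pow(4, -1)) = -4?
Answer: -37017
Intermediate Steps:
Function('K')(F, Y) = -16 (Function('K')(F, Y) = Mul(4, -4) = -16)
Function('N')(O) = 1
Function('v')(c, E) = Add(1, Mul(c, Pow(E, 2))) (Function('v')(c, E) = Add(Mul(Mul(E, c), E), 1) = Add(Mul(c, Pow(E, 2)), 1) = Add(1, Mul(c, Pow(E, 2))))
Add(Add(-22361, Function('A')(Function('v')(Function('K')(-3, 4), 4))), -14401) = Add(Add(-22361, Add(1, Mul(-16, Pow(4, 2)))), -14401) = Add(Add(-22361, Add(1, Mul(-16, 16))), -14401) = Add(Add(-22361, Add(1, -256)), -14401) = Add(Add(-22361, -255), -14401) = Add(-22616, -14401) = -37017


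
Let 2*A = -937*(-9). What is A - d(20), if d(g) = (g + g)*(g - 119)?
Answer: 16353/2 ≈ 8176.5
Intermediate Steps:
A = 8433/2 (A = (-937*(-9))/2 = (½)*8433 = 8433/2 ≈ 4216.5)
d(g) = 2*g*(-119 + g) (d(g) = (2*g)*(-119 + g) = 2*g*(-119 + g))
A - d(20) = 8433/2 - 2*20*(-119 + 20) = 8433/2 - 2*20*(-99) = 8433/2 - 1*(-3960) = 8433/2 + 3960 = 16353/2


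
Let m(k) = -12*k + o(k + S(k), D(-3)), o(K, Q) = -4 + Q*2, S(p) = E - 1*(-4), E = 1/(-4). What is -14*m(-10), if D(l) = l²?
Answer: -1876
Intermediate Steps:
E = -¼ (E = 1*(-¼) = -¼ ≈ -0.25000)
S(p) = 15/4 (S(p) = -¼ - 1*(-4) = -¼ + 4 = 15/4)
o(K, Q) = -4 + 2*Q
m(k) = 14 - 12*k (m(k) = -12*k + (-4 + 2*(-3)²) = -12*k + (-4 + 2*9) = -12*k + (-4 + 18) = -12*k + 14 = 14 - 12*k)
-14*m(-10) = -14*(14 - 12*(-10)) = -14*(14 + 120) = -14*134 = -1876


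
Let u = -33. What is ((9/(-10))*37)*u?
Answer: 10989/10 ≈ 1098.9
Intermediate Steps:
((9/(-10))*37)*u = ((9/(-10))*37)*(-33) = ((9*(-⅒))*37)*(-33) = -9/10*37*(-33) = -333/10*(-33) = 10989/10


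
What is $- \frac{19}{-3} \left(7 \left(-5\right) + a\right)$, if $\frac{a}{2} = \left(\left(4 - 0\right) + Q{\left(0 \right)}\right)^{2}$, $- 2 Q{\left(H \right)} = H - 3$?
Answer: $\frac{323}{2} \approx 161.5$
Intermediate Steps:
$Q{\left(H \right)} = \frac{3}{2} - \frac{H}{2}$ ($Q{\left(H \right)} = - \frac{H - 3}{2} = - \frac{-3 + H}{2} = \frac{3}{2} - \frac{H}{2}$)
$a = \frac{121}{2}$ ($a = 2 \left(\left(4 - 0\right) + \left(\frac{3}{2} - 0\right)\right)^{2} = 2 \left(\left(4 + 0\right) + \left(\frac{3}{2} + 0\right)\right)^{2} = 2 \left(4 + \frac{3}{2}\right)^{2} = 2 \left(\frac{11}{2}\right)^{2} = 2 \cdot \frac{121}{4} = \frac{121}{2} \approx 60.5$)
$- \frac{19}{-3} \left(7 \left(-5\right) + a\right) = - \frac{19}{-3} \left(7 \left(-5\right) + \frac{121}{2}\right) = \left(-19\right) \left(- \frac{1}{3}\right) \left(-35 + \frac{121}{2}\right) = \frac{19}{3} \cdot \frac{51}{2} = \frac{323}{2}$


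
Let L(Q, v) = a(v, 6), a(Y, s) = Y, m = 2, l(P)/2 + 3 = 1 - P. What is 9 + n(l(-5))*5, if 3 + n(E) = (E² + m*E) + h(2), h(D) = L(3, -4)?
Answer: 214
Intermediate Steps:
l(P) = -4 - 2*P (l(P) = -6 + 2*(1 - P) = -6 + (2 - 2*P) = -4 - 2*P)
L(Q, v) = v
h(D) = -4
n(E) = -7 + E² + 2*E (n(E) = -3 + ((E² + 2*E) - 4) = -3 + (-4 + E² + 2*E) = -7 + E² + 2*E)
9 + n(l(-5))*5 = 9 + (-7 + (-4 - 2*(-5))² + 2*(-4 - 2*(-5)))*5 = 9 + (-7 + (-4 + 10)² + 2*(-4 + 10))*5 = 9 + (-7 + 6² + 2*6)*5 = 9 + (-7 + 36 + 12)*5 = 9 + 41*5 = 9 + 205 = 214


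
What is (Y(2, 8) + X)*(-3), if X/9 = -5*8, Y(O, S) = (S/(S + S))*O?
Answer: 1077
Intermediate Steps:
Y(O, S) = O/2 (Y(O, S) = (S/((2*S)))*O = ((1/(2*S))*S)*O = O/2)
X = -360 (X = 9*(-5*8) = 9*(-40) = -360)
(Y(2, 8) + X)*(-3) = ((½)*2 - 360)*(-3) = (1 - 360)*(-3) = -359*(-3) = 1077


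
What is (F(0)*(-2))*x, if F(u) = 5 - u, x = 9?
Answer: -90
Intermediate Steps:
(F(0)*(-2))*x = ((5 - 1*0)*(-2))*9 = ((5 + 0)*(-2))*9 = (5*(-2))*9 = -10*9 = -90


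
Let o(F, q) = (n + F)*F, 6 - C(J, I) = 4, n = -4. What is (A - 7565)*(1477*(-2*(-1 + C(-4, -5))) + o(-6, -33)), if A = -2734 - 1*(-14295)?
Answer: -11564424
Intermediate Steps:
C(J, I) = 2 (C(J, I) = 6 - 1*4 = 6 - 4 = 2)
o(F, q) = F*(-4 + F) (o(F, q) = (-4 + F)*F = F*(-4 + F))
A = 11561 (A = -2734 + 14295 = 11561)
(A - 7565)*(1477*(-2*(-1 + C(-4, -5))) + o(-6, -33)) = (11561 - 7565)*(1477*(-2*(-1 + 2)) - 6*(-4 - 6)) = 3996*(1477*(-2*1) - 6*(-10)) = 3996*(1477*(-2) + 60) = 3996*(-2954 + 60) = 3996*(-2894) = -11564424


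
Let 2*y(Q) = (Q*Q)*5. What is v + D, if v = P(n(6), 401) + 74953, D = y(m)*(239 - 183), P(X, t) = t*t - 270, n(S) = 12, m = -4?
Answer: 237724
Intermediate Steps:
P(X, t) = -270 + t² (P(X, t) = t² - 270 = -270 + t²)
y(Q) = 5*Q²/2 (y(Q) = ((Q*Q)*5)/2 = (Q²*5)/2 = (5*Q²)/2 = 5*Q²/2)
D = 2240 (D = ((5/2)*(-4)²)*(239 - 183) = ((5/2)*16)*56 = 40*56 = 2240)
v = 235484 (v = (-270 + 401²) + 74953 = (-270 + 160801) + 74953 = 160531 + 74953 = 235484)
v + D = 235484 + 2240 = 237724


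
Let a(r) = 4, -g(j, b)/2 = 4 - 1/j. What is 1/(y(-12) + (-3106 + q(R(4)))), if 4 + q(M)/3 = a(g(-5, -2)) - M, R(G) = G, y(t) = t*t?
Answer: -1/2974 ≈ -0.00033625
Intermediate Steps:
g(j, b) = -8 + 2/j (g(j, b) = -2*(4 - 1/j) = -8 + 2/j)
y(t) = t**2
q(M) = -3*M (q(M) = -12 + 3*(4 - M) = -12 + (12 - 3*M) = -3*M)
1/(y(-12) + (-3106 + q(R(4)))) = 1/((-12)**2 + (-3106 - 3*4)) = 1/(144 + (-3106 - 12)) = 1/(144 - 3118) = 1/(-2974) = -1/2974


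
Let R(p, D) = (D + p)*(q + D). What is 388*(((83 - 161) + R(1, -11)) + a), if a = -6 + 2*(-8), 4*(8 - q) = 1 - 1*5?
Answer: -31040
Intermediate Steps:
q = 9 (q = 8 - (1 - 1*5)/4 = 8 - (1 - 5)/4 = 8 - 1/4*(-4) = 8 + 1 = 9)
R(p, D) = (9 + D)*(D + p) (R(p, D) = (D + p)*(9 + D) = (9 + D)*(D + p))
a = -22 (a = -6 - 16 = -22)
388*(((83 - 161) + R(1, -11)) + a) = 388*(((83 - 161) + ((-11)**2 + 9*(-11) + 9*1 - 11*1)) - 22) = 388*((-78 + (121 - 99 + 9 - 11)) - 22) = 388*((-78 + 20) - 22) = 388*(-58 - 22) = 388*(-80) = -31040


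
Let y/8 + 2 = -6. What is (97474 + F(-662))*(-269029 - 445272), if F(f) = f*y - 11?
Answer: -99881423131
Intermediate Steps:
y = -64 (y = -16 + 8*(-6) = -16 - 48 = -64)
F(f) = -11 - 64*f (F(f) = f*(-64) - 11 = -64*f - 11 = -11 - 64*f)
(97474 + F(-662))*(-269029 - 445272) = (97474 + (-11 - 64*(-662)))*(-269029 - 445272) = (97474 + (-11 + 42368))*(-714301) = (97474 + 42357)*(-714301) = 139831*(-714301) = -99881423131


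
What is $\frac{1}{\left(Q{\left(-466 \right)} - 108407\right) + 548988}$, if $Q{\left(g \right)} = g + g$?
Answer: $\frac{1}{439649} \approx 2.2745 \cdot 10^{-6}$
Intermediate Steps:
$Q{\left(g \right)} = 2 g$
$\frac{1}{\left(Q{\left(-466 \right)} - 108407\right) + 548988} = \frac{1}{\left(2 \left(-466\right) - 108407\right) + 548988} = \frac{1}{\left(-932 - 108407\right) + 548988} = \frac{1}{-109339 + 548988} = \frac{1}{439649}$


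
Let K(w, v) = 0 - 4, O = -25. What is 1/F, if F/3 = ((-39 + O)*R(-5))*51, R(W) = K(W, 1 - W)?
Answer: 1/39168 ≈ 2.5531e-5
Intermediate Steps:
K(w, v) = -4
R(W) = -4
F = 39168 (F = 3*(((-39 - 25)*(-4))*51) = 3*(-64*(-4)*51) = 3*(256*51) = 3*13056 = 39168)
1/F = 1/39168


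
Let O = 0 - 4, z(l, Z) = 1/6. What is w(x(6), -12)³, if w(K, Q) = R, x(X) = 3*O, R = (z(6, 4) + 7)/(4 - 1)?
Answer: 79507/5832 ≈ 13.633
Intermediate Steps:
z(l, Z) = ⅙
O = -4
R = 43/18 (R = (⅙ + 7)/(4 - 1) = (43/6)/3 = (43/6)*(⅓) = 43/18 ≈ 2.3889)
x(X) = -12 (x(X) = 3*(-4) = -12)
w(K, Q) = 43/18
w(x(6), -12)³ = (43/18)³ = 79507/5832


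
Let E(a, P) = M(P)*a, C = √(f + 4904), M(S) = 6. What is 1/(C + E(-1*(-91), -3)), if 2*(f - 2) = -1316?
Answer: 91/48978 - √118/48978 ≈ 0.0016362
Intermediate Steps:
f = -656 (f = 2 + (½)*(-1316) = 2 - 658 = -656)
C = 6*√118 (C = √(-656 + 4904) = √4248 = 6*√118 ≈ 65.177)
E(a, P) = 6*a
1/(C + E(-1*(-91), -3)) = 1/(6*√118 + 6*(-1*(-91))) = 1/(6*√118 + 6*91) = 1/(6*√118 + 546) = 1/(546 + 6*√118)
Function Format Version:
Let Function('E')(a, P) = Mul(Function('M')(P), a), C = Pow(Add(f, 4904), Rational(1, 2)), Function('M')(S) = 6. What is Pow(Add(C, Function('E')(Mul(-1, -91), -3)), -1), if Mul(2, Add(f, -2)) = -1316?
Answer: Add(Rational(91, 48978), Mul(Rational(-1, 48978), Pow(118, Rational(1, 2)))) ≈ 0.0016362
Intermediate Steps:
f = -656 (f = Add(2, Mul(Rational(1, 2), -1316)) = Add(2, -658) = -656)
C = Mul(6, Pow(118, Rational(1, 2))) (C = Pow(Add(-656, 4904), Rational(1, 2)) = Pow(4248, Rational(1, 2)) = Mul(6, Pow(118, Rational(1, 2))) ≈ 65.177)
Function('E')(a, P) = Mul(6, a)
Pow(Add(C, Function('E')(Mul(-1, -91), -3)), -1) = Pow(Add(Mul(6, Pow(118, Rational(1, 2))), Mul(6, Mul(-1, -91))), -1) = Pow(Add(Mul(6, Pow(118, Rational(1, 2))), Mul(6, 91)), -1) = Pow(Add(Mul(6, Pow(118, Rational(1, 2))), 546), -1) = Pow(Add(546, Mul(6, Pow(118, Rational(1, 2)))), -1)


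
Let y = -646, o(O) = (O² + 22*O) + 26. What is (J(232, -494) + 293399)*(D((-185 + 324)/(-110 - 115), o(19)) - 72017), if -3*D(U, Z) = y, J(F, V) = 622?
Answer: -21111197835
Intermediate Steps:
o(O) = 26 + O² + 22*O
D(U, Z) = 646/3 (D(U, Z) = -⅓*(-646) = 646/3)
(J(232, -494) + 293399)*(D((-185 + 324)/(-110 - 115), o(19)) - 72017) = (622 + 293399)*(646/3 - 72017) = 294021*(-215405/3) = -21111197835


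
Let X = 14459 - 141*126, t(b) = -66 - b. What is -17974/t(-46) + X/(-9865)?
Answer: 3547593/3946 ≈ 899.04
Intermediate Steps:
X = -3307 (X = 14459 - 1*17766 = 14459 - 17766 = -3307)
-17974/t(-46) + X/(-9865) = -17974/(-66 - 1*(-46)) - 3307/(-9865) = -17974/(-66 + 46) - 3307*(-1/9865) = -17974/(-20) + 3307/9865 = -17974*(-1/20) + 3307/9865 = 8987/10 + 3307/9865 = 3547593/3946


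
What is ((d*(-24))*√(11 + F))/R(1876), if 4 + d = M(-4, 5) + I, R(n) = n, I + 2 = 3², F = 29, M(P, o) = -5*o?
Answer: 264*√10/469 ≈ 1.7800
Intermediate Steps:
I = 7 (I = -2 + 3² = -2 + 9 = 7)
d = -22 (d = -4 + (-5*5 + 7) = -4 + (-25 + 7) = -4 - 18 = -22)
((d*(-24))*√(11 + F))/R(1876) = ((-22*(-24))*√(11 + 29))/1876 = (528*√40)*(1/1876) = (528*(2*√10))*(1/1876) = (1056*√10)*(1/1876) = 264*√10/469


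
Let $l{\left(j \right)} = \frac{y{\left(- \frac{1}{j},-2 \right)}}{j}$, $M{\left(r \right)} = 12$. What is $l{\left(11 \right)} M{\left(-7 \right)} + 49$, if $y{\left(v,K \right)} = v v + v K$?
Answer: $\frac{65495}{1331} \approx 49.207$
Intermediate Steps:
$y{\left(v,K \right)} = v^{2} + K v$
$l{\left(j \right)} = - \frac{-2 - \frac{1}{j}}{j^{2}}$ ($l{\left(j \right)} = \frac{- \frac{1}{j} \left(-2 - \frac{1}{j}\right)}{j} = \frac{\left(-1\right) \frac{1}{j} \left(-2 - \frac{1}{j}\right)}{j} = - \frac{-2 - \frac{1}{j}}{j^{2}}$)
$l{\left(11 \right)} M{\left(-7 \right)} + 49 = \frac{1 + 2 \cdot 11}{1331} \cdot 12 + 49 = \frac{1 + 22}{1331} \cdot 12 + 49 = \frac{1}{1331} \cdot 23 \cdot 12 + 49 = \frac{23}{1331} \cdot 12 + 49 = \frac{276}{1331} + 49 = \frac{65495}{1331}$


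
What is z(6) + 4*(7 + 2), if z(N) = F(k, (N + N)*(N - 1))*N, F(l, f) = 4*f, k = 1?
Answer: 1476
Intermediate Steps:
z(N) = 8*N²*(-1 + N) (z(N) = (4*((N + N)*(N - 1)))*N = (4*((2*N)*(-1 + N)))*N = (4*(2*N*(-1 + N)))*N = (8*N*(-1 + N))*N = 8*N²*(-1 + N))
z(6) + 4*(7 + 2) = 8*6²*(-1 + 6) + 4*(7 + 2) = 8*36*5 + 4*9 = 1440 + 36 = 1476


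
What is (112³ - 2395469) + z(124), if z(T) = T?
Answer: -990417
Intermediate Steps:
(112³ - 2395469) + z(124) = (112³ - 2395469) + 124 = (1404928 - 2395469) + 124 = -990541 + 124 = -990417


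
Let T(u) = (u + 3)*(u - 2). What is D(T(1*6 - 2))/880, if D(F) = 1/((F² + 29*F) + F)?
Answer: 1/542080 ≈ 1.8447e-6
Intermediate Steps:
T(u) = (-2 + u)*(3 + u) (T(u) = (3 + u)*(-2 + u) = (-2 + u)*(3 + u))
D(F) = 1/(F² + 30*F)
D(T(1*6 - 2))/880 = (1/((-6 + (1*6 - 2) + (1*6 - 2)²)*(30 + (-6 + (1*6 - 2) + (1*6 - 2)²))))/880 = (1/((-6 + (6 - 2) + (6 - 2)²)*(30 + (-6 + (6 - 2) + (6 - 2)²))))*(1/880) = (1/((-6 + 4 + 4²)*(30 + (-6 + 4 + 4²))))*(1/880) = (1/((-6 + 4 + 16)*(30 + (-6 + 4 + 16))))*(1/880) = (1/(14*(30 + 14)))*(1/880) = ((1/14)/44)*(1/880) = ((1/14)*(1/44))*(1/880) = (1/616)*(1/880) = 1/542080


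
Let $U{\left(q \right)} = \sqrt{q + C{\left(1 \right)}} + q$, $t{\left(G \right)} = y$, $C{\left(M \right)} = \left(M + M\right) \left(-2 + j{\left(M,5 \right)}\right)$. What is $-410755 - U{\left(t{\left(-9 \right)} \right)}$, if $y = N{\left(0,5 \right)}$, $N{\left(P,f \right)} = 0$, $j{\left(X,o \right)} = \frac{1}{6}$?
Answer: $-410755 - \frac{i \sqrt{33}}{3} \approx -4.1076 \cdot 10^{5} - 1.9149 i$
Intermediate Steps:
$j{\left(X,o \right)} = \frac{1}{6}$
$C{\left(M \right)} = - \frac{11 M}{3}$ ($C{\left(M \right)} = \left(M + M\right) \left(-2 + \frac{1}{6}\right) = 2 M \left(- \frac{11}{6}\right) = - \frac{11 M}{3}$)
$y = 0$
$t{\left(G \right)} = 0$
$U{\left(q \right)} = q + \sqrt{- \frac{11}{3} + q}$ ($U{\left(q \right)} = \sqrt{q - \frac{11}{3}} + q = \sqrt{- \frac{11}{3} + q} + q = q + \sqrt{- \frac{11}{3} + q}$)
$-410755 - U{\left(t{\left(-9 \right)} \right)} = -410755 - \left(0 + \frac{\sqrt{-33 + 9 \cdot 0}}{3}\right) = -410755 - \left(0 + \frac{\sqrt{-33 + 0}}{3}\right) = -410755 - \left(0 + \frac{\sqrt{-33}}{3}\right) = -410755 - \left(0 + \frac{i \sqrt{33}}{3}\right) = -410755 - \frac{i \sqrt{33}}{3}$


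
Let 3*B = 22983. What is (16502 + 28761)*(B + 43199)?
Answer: 2302076180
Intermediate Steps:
B = 7661 (B = (⅓)*22983 = 7661)
(16502 + 28761)*(B + 43199) = (16502 + 28761)*(7661 + 43199) = 45263*50860 = 2302076180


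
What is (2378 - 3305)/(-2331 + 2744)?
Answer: -927/413 ≈ -2.2446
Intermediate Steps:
(2378 - 3305)/(-2331 + 2744) = -927/413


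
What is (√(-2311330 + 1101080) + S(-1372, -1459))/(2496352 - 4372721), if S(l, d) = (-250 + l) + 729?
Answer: 893/1876369 - 5*I*√48410/1876369 ≈ 0.00047592 - 0.0005863*I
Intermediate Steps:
S(l, d) = 479 + l
(√(-2311330 + 1101080) + S(-1372, -1459))/(2496352 - 4372721) = (√(-2311330 + 1101080) + (479 - 1372))/(2496352 - 4372721) = (√(-1210250) - 893)/(-1876369) = (5*I*√48410 - 893)*(-1/1876369) = (-893 + 5*I*√48410)*(-1/1876369) = 893/1876369 - 5*I*√48410/1876369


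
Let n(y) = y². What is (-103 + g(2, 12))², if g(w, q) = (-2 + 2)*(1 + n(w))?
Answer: 10609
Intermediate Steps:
g(w, q) = 0 (g(w, q) = (-2 + 2)*(1 + w²) = 0*(1 + w²) = 0)
(-103 + g(2, 12))² = (-103 + 0)² = (-103)² = 10609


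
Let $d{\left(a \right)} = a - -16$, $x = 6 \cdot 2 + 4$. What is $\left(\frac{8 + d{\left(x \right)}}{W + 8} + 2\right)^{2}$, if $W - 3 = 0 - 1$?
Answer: $36$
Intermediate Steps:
$x = 16$ ($x = 12 + 4 = 16$)
$W = 2$ ($W = 3 + \left(0 - 1\right) = 3 - 1 = 2$)
$d{\left(a \right)} = 16 + a$ ($d{\left(a \right)} = a + 16 = 16 + a$)
$\left(\frac{8 + d{\left(x \right)}}{W + 8} + 2\right)^{2} = \left(\frac{8 + \left(16 + 16\right)}{2 + 8} + 2\right)^{2} = \left(\frac{8 + 32}{10} + 2\right)^{2} = \left(40 \cdot \frac{1}{10} + 2\right)^{2} = \left(4 + 2\right)^{2} = 6^{2} = 36$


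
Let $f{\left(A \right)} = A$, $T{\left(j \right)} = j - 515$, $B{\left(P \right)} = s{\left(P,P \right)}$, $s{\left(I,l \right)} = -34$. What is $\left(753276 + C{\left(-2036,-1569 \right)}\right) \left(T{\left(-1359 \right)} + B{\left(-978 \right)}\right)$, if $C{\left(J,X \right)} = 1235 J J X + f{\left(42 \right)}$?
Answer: $15325822033994376$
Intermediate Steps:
$B{\left(P \right)} = -34$
$T{\left(j \right)} = -515 + j$ ($T{\left(j \right)} = j - 515 = -515 + j$)
$C{\left(J,X \right)} = 42 + 1235 X J^{2}$ ($C{\left(J,X \right)} = 1235 J J X + 42 = 1235 J^{2} X + 42 = 1235 X J^{2} + 42 = 42 + 1235 X J^{2}$)
$\left(753276 + C{\left(-2036,-1569 \right)}\right) \left(T{\left(-1359 \right)} + B{\left(-978 \right)}\right) = \left(753276 + \left(42 + 1235 \left(-1569\right) \left(-2036\right)^{2}\right)\right) \left(\left(-515 - 1359\right) - 34\right) = \left(753276 + \left(42 + 1235 \left(-1569\right) 4145296\right)\right) \left(-1874 - 34\right) = \left(753276 + \left(42 - 8032402238640\right)\right) \left(-1908\right) = \left(753276 - 8032402238598\right) \left(-1908\right) = \left(-8032401485322\right) \left(-1908\right) = 15325822033994376$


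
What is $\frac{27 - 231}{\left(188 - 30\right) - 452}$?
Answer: $\frac{34}{49} \approx 0.69388$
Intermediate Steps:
$\frac{27 - 231}{\left(188 - 30\right) - 452} = - \frac{204}{158 - 452} = - \frac{204}{-294} = \left(-204\right) \left(- \frac{1}{294}\right) = \frac{34}{49}$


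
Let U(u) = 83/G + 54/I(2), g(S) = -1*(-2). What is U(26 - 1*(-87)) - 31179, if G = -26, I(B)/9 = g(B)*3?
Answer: -810711/26 ≈ -31181.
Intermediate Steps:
g(S) = 2
I(B) = 54 (I(B) = 9*(2*3) = 9*6 = 54)
U(u) = -57/26 (U(u) = 83/(-26) + 54/54 = 83*(-1/26) + 54*(1/54) = -83/26 + 1 = -57/26)
U(26 - 1*(-87)) - 31179 = -57/26 - 31179 = -810711/26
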